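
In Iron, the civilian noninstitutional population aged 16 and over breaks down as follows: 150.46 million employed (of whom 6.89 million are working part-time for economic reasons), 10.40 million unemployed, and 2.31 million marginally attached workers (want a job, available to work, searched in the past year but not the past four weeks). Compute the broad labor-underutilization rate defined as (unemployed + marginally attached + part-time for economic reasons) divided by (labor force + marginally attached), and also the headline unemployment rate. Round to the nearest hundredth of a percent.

Broad underutilization rate ≈ 12.01%; headline unemployment rate ≈ 6.47%.

Labor force = 150.46 + 10.40 = 160.86 million.
Numerator = 10.40 + 2.31 + 6.89 = 19.60 million.
Denominator = 160.86 + 2.31 = 163.17 million.
Broad rate = 19.60 / 163.17 = 12.01%.
Headline unemployment rate = 10.40 / 160.86 = 6.47%.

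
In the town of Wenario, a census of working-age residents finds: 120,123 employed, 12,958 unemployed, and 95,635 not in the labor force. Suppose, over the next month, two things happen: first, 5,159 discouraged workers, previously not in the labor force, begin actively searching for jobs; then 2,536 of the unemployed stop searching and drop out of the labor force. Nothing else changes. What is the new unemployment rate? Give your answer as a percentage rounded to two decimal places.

New unemployment rate ≈ 11.48%.

Initially, labor force = 120,123 + 12,958 = 133,081, so u = 12,958/133,081 = 9.74%.
After the first change, unemployed and labor force both rise by 5,159 → E = 120,123, U = 18,117, labor force = 138,240.
After the second change, unemployed and labor force both fall by 2,536 → E = 120,123, U = 15,581, labor force = 135,704.
New unemployment rate = 15,581 / 135,704 = 11.48%.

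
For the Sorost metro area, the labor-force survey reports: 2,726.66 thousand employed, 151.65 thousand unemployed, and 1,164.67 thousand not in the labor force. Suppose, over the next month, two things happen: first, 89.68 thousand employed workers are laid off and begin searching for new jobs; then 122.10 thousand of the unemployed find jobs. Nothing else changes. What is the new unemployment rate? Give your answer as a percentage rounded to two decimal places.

New unemployment rate ≈ 4.14%.

Initially, labor force = 2,726.66 + 151.65 = 2,878.31 thousand, so u = 151.65/2,878.31 = 5.27%.
After the first change, employed falls and unemployed rises by 89.68; labor force unchanged → E = 2,636.98, U = 241.33, labor force = 2,878.31 thousand.
After the second change, unemployed falls and employed rises by 122.10; labor force unchanged → E = 2,759.08, U = 119.23, labor force = 2,878.31 thousand.
New unemployment rate = 119.23 / 2,878.31 = 4.14%.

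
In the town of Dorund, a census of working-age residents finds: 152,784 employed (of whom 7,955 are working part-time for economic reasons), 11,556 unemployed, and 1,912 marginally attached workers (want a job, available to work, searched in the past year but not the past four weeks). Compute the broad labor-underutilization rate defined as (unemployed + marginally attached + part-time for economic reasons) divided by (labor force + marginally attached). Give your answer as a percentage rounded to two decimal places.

Broad underutilization rate ≈ 12.89%.

Labor force = 152,784 + 11,556 = 164,340.
Numerator = 11,556 + 1,912 + 7,955 = 21,423.
Denominator = 164,340 + 1,912 = 166,252.
Broad rate = 21,423 / 166,252 = 12.89%.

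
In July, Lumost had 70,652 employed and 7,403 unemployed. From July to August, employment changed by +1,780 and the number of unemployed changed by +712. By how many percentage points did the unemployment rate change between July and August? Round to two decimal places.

July: labor force = 70,652 + 7,403 = 78,055; u = 7,403/78,055 = 9.48%.
August: labor force = 72,432 + 8,115 = 80,547; u = 8,115/80,547 = 10.07%.
Change = 10.07% − 9.48% = +0.59 pp.

The unemployment rate changed by +0.59 percentage points.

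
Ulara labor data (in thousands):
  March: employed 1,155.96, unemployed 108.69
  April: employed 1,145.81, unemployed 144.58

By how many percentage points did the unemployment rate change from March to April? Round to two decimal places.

March: labor force = 1,155.96 + 108.69 = 1,264.65; u = 108.69/1,264.65 = 8.59%.
April: labor force = 1,145.81 + 144.58 = 1,290.39; u = 144.58/1,290.39 = 11.20%.
Change = 11.20% − 8.59% = +2.61 pp.

The unemployment rate changed by +2.61 percentage points.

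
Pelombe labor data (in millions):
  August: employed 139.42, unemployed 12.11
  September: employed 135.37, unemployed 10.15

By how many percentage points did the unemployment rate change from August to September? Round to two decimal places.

The unemployment rate changed by −1.02 percentage points.

August: labor force = 139.42 + 12.11 = 151.53; u = 12.11/151.53 = 7.99%.
September: labor force = 135.37 + 10.15 = 145.52; u = 10.15/145.52 = 6.97%.
Change = 6.97% − 7.99% = −1.02 pp.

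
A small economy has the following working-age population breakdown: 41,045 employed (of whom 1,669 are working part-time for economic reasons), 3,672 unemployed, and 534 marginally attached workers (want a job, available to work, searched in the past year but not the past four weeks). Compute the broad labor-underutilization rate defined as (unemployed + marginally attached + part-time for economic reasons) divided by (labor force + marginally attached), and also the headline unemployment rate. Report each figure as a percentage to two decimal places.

Broad underutilization rate ≈ 12.98%; headline unemployment rate ≈ 8.21%.

Labor force = 41,045 + 3,672 = 44,717.
Numerator = 3,672 + 534 + 1,669 = 5,875.
Denominator = 44,717 + 534 = 45,251.
Broad rate = 5,875 / 45,251 = 12.98%.
Headline unemployment rate = 3,672 / 44,717 = 8.21%.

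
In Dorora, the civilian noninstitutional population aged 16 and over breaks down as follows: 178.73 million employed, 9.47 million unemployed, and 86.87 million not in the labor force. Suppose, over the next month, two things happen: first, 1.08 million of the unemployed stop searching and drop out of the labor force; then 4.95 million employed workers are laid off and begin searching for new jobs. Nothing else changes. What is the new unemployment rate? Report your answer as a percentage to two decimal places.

New unemployment rate ≈ 7.13%.

Initially, labor force = 178.73 + 9.47 = 188.20 million, so u = 9.47/188.20 = 5.03%.
After the first change, unemployed and labor force both fall by 1.08 → E = 178.73, U = 8.39, labor force = 187.12 million.
After the second change, employed falls and unemployed rises by 4.95; labor force unchanged → E = 173.78, U = 13.34, labor force = 187.12 million.
New unemployment rate = 13.34 / 187.12 = 7.13%.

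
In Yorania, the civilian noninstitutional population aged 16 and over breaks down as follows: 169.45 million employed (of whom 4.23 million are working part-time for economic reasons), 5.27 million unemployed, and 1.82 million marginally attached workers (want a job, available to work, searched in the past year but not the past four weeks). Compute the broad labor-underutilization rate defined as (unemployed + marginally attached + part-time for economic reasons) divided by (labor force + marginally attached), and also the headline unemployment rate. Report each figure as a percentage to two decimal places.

Labor force = 169.45 + 5.27 = 174.72 million.
Numerator = 5.27 + 1.82 + 4.23 = 11.32 million.
Denominator = 174.72 + 1.82 = 176.54 million.
Broad rate = 11.32 / 176.54 = 6.41%.
Headline unemployment rate = 5.27 / 174.72 = 3.02%.

Broad underutilization rate ≈ 6.41%; headline unemployment rate ≈ 3.02%.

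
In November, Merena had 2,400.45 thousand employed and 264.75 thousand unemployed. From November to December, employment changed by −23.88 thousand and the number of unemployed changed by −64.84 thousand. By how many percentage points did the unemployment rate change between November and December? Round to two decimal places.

The unemployment rate changed by −2.17 percentage points.

November: labor force = 2,400.45 + 264.75 = 2,665.20; u = 264.75/2,665.20 = 9.93%.
December: labor force = 2,376.57 + 199.91 = 2,576.48; u = 199.91/2,576.48 = 7.76%.
Change = 7.76% − 9.93% = −2.17 pp.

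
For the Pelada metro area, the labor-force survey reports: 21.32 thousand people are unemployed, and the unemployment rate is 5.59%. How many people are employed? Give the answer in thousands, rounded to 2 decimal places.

About 360.08 thousand are employed.

Labor force = U / u = 21.32 / 0.0559 ≈ 381.40 thousand.
Employed = labor force − unemployed = 381.40 − 21.32 = 360.08 thousand.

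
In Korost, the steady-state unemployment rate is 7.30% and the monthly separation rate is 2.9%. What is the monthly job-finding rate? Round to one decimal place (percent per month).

Job-finding rate ≈ 36.8% per month.

From u* = s/(s+f): f = s·(1−u)/u.
f = 2.9 × (1 − 0.0730) / 0.0730 = 2.6883 / 0.0730 ≈ 36.8% per month.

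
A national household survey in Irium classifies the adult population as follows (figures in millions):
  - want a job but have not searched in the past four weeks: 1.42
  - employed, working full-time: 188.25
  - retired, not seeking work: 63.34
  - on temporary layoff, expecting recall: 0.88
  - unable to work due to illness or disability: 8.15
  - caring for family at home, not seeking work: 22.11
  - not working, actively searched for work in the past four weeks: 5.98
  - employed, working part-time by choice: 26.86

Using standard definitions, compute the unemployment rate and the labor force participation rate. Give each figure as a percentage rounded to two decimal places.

Employed = 188.25 + 26.86 = 215.11 million.
Unemployed = 0.88 + 5.98 = 6.86 million (jobless and actively searching, or on temporary layoff).
Labor force = 215.11 + 6.86 = 221.97 million.
Not in labor force = 1.42 + 63.34 + 8.15 + 22.11 = 95.02 million (those not working and not actively searching are outside the labor force — including those who want a job but have given up searching).
Civilian working-age population = 221.97 + 95.02 = 316.99 million.
Unemployment rate = 6.86 / 221.97 = 3.09%.
Labor force participation rate = 221.97 / 316.99 = 70.02%.

Unemployment rate ≈ 3.09%; labor force participation rate ≈ 70.02%.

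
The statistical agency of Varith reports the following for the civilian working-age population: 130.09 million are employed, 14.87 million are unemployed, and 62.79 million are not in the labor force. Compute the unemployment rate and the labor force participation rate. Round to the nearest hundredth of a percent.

Labor force = employed + unemployed = 130.09 + 14.87 = 144.96 million.
Working-age population = 144.96 + 62.79 = 207.75 million.
Unemployment rate = 14.87 / 144.96 = 10.26%.
Labor force participation rate = 144.96 / 207.75 = 69.78%.

Unemployment rate ≈ 10.26%; labor force participation rate ≈ 69.78%.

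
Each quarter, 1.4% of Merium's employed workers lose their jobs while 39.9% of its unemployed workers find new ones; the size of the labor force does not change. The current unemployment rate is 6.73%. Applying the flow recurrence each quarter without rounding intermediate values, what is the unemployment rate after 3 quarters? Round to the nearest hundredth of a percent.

With a fixed labor force, u_{t+1} = u_t + s·(1−u_t) − f·u_t = u_t·(1−s−f) + s.
Here 1−s−f = 0.587 and s = 0.014.
u_1 = 0.067300 × 0.587 + 0.014 = 0.053505.
u_2 = 0.053505 × 0.587 + 0.014 = 0.045407.
u_3 = 0.045407 × 0.587 + 0.014 = 0.040654.

Unemployment rate after three quarters ≈ 4.07%.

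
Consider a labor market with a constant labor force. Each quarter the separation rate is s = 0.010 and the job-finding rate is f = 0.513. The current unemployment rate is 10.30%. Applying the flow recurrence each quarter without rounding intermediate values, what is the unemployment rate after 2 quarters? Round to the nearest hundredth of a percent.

With a fixed labor force, u_{t+1} = u_t + s·(1−u_t) − f·u_t = u_t·(1−s−f) + s.
Here 1−s−f = 0.477 and s = 0.010.
u_1 = 0.103000 × 0.477 + 0.010 = 0.059131.
u_2 = 0.059131 × 0.477 + 0.010 = 0.038205.

Unemployment rate after two quarters ≈ 3.82%.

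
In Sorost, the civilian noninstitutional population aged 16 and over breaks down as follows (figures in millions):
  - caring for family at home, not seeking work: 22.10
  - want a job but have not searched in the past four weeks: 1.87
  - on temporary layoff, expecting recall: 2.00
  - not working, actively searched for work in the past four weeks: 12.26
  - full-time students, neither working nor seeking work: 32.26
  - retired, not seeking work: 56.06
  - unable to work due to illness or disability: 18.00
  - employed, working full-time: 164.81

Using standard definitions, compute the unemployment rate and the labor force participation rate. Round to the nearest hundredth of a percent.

Unemployment rate ≈ 7.96%; labor force participation rate ≈ 57.88%.

Employed = 164.81 million.
Unemployed = 2.00 + 12.26 = 14.26 million (jobless and actively searching, or on temporary layoff).
Labor force = 164.81 + 14.26 = 179.07 million.
Not in labor force = 22.10 + 1.87 + 32.26 + 56.06 + 18.00 = 130.29 million (those not working and not actively searching are outside the labor force — including those who want a job but have given up searching).
Civilian working-age population = 179.07 + 130.29 = 309.36 million.
Unemployment rate = 14.26 / 179.07 = 7.96%.
Labor force participation rate = 179.07 / 309.36 = 57.88%.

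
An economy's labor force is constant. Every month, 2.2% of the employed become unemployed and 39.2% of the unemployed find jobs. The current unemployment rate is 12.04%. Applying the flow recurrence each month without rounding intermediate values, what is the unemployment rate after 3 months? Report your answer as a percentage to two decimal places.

Unemployment rate after three months ≈ 6.67%.

With a fixed labor force, u_{t+1} = u_t + s·(1−u_t) − f·u_t = u_t·(1−s−f) + s.
Here 1−s−f = 0.586 and s = 0.022.
u_1 = 0.120400 × 0.586 + 0.022 = 0.092554.
u_2 = 0.092554 × 0.586 + 0.022 = 0.076237.
u_3 = 0.076237 × 0.586 + 0.022 = 0.066675.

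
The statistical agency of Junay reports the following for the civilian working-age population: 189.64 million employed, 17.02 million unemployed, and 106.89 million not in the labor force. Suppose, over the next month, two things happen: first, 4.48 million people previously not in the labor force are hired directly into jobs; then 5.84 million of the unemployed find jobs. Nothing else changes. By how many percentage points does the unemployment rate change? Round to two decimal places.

Initially, labor force = 189.64 + 17.02 = 206.66 million, so u = 17.02/206.66 = 8.24%.
After the first change, employed and labor force both rise by 4.48; unemployed unchanged → E = 194.12, U = 17.02, labor force = 211.14 million.
After the second change, unemployed falls and employed rises by 5.84; labor force unchanged → E = 199.96, U = 11.18, labor force = 211.14 million.
New unemployment rate = 11.18 / 211.14 = 5.30%.
Change = 5.30% − 8.24% = −2.94 percentage points.

The unemployment rate changes by −2.94 percentage points.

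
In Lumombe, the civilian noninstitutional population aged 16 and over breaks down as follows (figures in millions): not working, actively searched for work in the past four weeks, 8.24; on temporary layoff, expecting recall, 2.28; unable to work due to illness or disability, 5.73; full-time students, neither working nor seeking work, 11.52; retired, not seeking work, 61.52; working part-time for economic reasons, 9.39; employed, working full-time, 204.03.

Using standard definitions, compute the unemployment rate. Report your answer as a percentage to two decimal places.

Employed = 9.39 + 204.03 = 213.42 million (anyone who worked, including part-time for economic reasons, counts as employed).
Unemployed = 8.24 + 2.28 = 10.52 million (jobless and actively searching, or on temporary layoff).
Labor force = 213.42 + 10.52 = 223.94 million.
Unemployment rate = 10.52 / 223.94 = 4.70%.

Unemployment rate ≈ 4.70%.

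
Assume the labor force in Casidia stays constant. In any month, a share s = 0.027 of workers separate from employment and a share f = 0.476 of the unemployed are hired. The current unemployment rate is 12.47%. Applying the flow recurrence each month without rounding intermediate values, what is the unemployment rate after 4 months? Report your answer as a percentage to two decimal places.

With a fixed labor force, u_{t+1} = u_t + s·(1−u_t) − f·u_t = u_t·(1−s−f) + s.
Here 1−s−f = 0.497 and s = 0.027.
u_1 = 0.124700 × 0.497 + 0.027 = 0.088976.
u_2 = 0.088976 × 0.497 + 0.027 = 0.071221.
u_3 = 0.071221 × 0.497 + 0.027 = 0.062397.
u_4 = 0.062397 × 0.497 + 0.027 = 0.058011.

Unemployment rate after four months ≈ 5.80%.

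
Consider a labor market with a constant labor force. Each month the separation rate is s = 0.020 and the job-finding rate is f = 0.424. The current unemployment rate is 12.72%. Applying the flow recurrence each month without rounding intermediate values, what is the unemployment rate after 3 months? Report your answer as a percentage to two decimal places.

With a fixed labor force, u_{t+1} = u_t + s·(1−u_t) − f·u_t = u_t·(1−s−f) + s.
Here 1−s−f = 0.556 and s = 0.020.
u_1 = 0.127200 × 0.556 + 0.020 = 0.090723.
u_2 = 0.090723 × 0.556 + 0.020 = 0.070442.
u_3 = 0.070442 × 0.556 + 0.020 = 0.059166.

Unemployment rate after three months ≈ 5.92%.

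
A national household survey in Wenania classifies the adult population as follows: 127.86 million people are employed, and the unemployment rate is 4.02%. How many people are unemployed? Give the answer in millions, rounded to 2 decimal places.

About 5.36 million are unemployed.

Let U be the number unemployed. The labor force is E + U, and U/(E+U) = 0.0402.
So U = 0.0402 × 127.86 / (1 − 0.0402) = 5.1400 / 0.9598 ≈ 5.36 million.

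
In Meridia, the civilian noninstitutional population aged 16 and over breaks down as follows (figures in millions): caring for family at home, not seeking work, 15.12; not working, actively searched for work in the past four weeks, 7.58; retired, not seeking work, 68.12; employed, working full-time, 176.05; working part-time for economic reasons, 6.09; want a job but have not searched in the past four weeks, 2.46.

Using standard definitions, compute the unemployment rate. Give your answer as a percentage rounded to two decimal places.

Employed = 176.05 + 6.09 = 182.14 million (anyone who worked, including part-time for economic reasons, counts as employed).
Unemployed = 7.58 million.
Labor force = 182.14 + 7.58 = 189.72 million.
Unemployment rate = 7.58 / 189.72 = 4.00%.

Unemployment rate ≈ 4.00%.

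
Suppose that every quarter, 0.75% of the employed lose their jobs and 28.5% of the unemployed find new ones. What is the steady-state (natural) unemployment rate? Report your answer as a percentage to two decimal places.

Steady-state unemployment rate ≈ 2.56%.

At steady state the flows balance: s·E = f·U, so U/(E+U) = s/(s+f).
u* = 0.75 / (0.75 + 28.5) = 0.75 / 29.25 = 2.56%.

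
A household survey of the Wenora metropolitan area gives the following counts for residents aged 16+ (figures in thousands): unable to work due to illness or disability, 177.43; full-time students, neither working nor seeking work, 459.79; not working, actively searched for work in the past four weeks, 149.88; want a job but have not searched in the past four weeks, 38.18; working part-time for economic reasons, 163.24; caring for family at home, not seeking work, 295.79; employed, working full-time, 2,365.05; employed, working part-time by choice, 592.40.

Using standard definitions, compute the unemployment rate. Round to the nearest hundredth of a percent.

Employed = 163.24 + 2,365.05 + 592.40 = 3,120.69 thousand (anyone who worked, including part-time for economic reasons, counts as employed).
Unemployed = 149.88 thousand.
Labor force = 3,120.69 + 149.88 = 3,270.57 thousand.
Unemployment rate = 149.88 / 3,270.57 = 4.58%.

Unemployment rate ≈ 4.58%.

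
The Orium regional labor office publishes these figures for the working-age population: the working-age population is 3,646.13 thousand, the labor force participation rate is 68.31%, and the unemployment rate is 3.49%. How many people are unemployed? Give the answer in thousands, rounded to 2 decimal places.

Labor force = 0.6831 × 3,646.13 = 2,490.67 thousand.
Unemployed = 0.0349 × 2,490.67 ≈ 86.92 thousand.

About 86.92 thousand are unemployed.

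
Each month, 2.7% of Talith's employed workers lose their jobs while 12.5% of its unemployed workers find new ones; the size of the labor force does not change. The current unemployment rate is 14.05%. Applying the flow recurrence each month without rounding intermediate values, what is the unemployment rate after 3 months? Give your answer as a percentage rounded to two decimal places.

Unemployment rate after three months ≈ 15.50%.

With a fixed labor force, u_{t+1} = u_t + s·(1−u_t) − f·u_t = u_t·(1−s−f) + s.
Here 1−s−f = 0.848 and s = 0.027.
u_1 = 0.140500 × 0.848 + 0.027 = 0.146144.
u_2 = 0.146144 × 0.848 + 0.027 = 0.150930.
u_3 = 0.150930 × 0.848 + 0.027 = 0.154989.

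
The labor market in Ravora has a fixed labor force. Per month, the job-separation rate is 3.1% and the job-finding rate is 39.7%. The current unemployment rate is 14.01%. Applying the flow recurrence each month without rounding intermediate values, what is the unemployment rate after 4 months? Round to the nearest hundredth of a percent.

Unemployment rate after four months ≈ 7.97%.

With a fixed labor force, u_{t+1} = u_t + s·(1−u_t) − f·u_t = u_t·(1−s−f) + s.
Here 1−s−f = 0.572 and s = 0.031.
u_1 = 0.140100 × 0.572 + 0.031 = 0.111137.
u_2 = 0.111137 × 0.572 + 0.031 = 0.094570.
u_3 = 0.094570 × 0.572 + 0.031 = 0.085094.
u_4 = 0.085094 × 0.572 + 0.031 = 0.079674.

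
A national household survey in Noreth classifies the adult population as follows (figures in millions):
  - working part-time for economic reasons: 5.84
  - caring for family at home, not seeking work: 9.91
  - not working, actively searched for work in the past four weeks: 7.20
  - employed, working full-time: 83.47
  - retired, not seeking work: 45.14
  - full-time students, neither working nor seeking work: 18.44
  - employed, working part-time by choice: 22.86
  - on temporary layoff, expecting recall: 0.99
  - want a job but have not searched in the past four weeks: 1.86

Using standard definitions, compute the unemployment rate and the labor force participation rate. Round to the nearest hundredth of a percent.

Employed = 5.84 + 83.47 + 22.86 = 112.17 million (anyone who worked, including part-time for economic reasons, counts as employed).
Unemployed = 7.20 + 0.99 = 8.19 million (jobless and actively searching, or on temporary layoff).
Labor force = 112.17 + 8.19 = 120.36 million.
Not in labor force = 9.91 + 45.14 + 18.44 + 1.86 = 75.35 million (those not working and not actively searching are outside the labor force — including those who want a job but have given up searching).
Civilian working-age population = 120.36 + 75.35 = 195.71 million.
Unemployment rate = 8.19 / 120.36 = 6.80%.
Labor force participation rate = 120.36 / 195.71 = 61.50%.

Unemployment rate ≈ 6.80%; labor force participation rate ≈ 61.50%.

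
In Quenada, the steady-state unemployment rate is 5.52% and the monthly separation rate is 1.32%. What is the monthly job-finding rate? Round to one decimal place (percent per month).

From u* = s/(s+f): f = s·(1−u)/u.
f = 1.32 × (1 − 0.0552) / 0.0552 = 1.2471 / 0.0552 ≈ 22.6% per month.

Job-finding rate ≈ 22.6% per month.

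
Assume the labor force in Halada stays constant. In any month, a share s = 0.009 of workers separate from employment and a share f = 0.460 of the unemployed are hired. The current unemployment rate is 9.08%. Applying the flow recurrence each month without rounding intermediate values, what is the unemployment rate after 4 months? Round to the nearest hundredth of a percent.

With a fixed labor force, u_{t+1} = u_t + s·(1−u_t) − f·u_t = u_t·(1−s−f) + s.
Here 1−s−f = 0.531 and s = 0.009.
u_1 = 0.090800 × 0.531 + 0.009 = 0.057215.
u_2 = 0.057215 × 0.531 + 0.009 = 0.039381.
u_3 = 0.039381 × 0.531 + 0.009 = 0.029911.
u_4 = 0.029911 × 0.531 + 0.009 = 0.024883.

Unemployment rate after four months ≈ 2.49%.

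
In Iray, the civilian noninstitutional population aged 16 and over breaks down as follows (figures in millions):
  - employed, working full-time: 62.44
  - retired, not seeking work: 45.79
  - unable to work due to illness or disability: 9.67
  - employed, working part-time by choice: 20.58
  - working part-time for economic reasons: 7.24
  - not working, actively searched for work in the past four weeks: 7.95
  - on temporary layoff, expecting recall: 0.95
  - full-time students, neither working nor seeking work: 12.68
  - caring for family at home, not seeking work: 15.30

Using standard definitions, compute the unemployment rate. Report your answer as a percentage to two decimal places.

Unemployment rate ≈ 8.98%.

Employed = 62.44 + 20.58 + 7.24 = 90.26 million (anyone who worked, including part-time for economic reasons, counts as employed).
Unemployed = 7.95 + 0.95 = 8.90 million (jobless and actively searching, or on temporary layoff).
Labor force = 90.26 + 8.90 = 99.16 million.
Unemployment rate = 8.90 / 99.16 = 8.98%.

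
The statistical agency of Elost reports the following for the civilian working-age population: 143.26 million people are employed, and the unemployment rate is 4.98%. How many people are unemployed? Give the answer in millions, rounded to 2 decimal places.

Let U be the number unemployed. The labor force is E + U, and U/(E+U) = 0.0498.
So U = 0.0498 × 143.26 / (1 − 0.0498) = 7.1343 / 0.9502 ≈ 7.51 million.

About 7.51 million are unemployed.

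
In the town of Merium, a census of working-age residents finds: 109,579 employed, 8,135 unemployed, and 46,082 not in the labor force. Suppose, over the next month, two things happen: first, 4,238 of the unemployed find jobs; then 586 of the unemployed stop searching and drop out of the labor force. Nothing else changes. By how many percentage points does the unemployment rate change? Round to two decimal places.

Initially, labor force = 109,579 + 8,135 = 117,714, so u = 8,135/117,714 = 6.91%.
After the first change, unemployed falls and employed rises by 4,238; labor force unchanged → E = 113,817, U = 3,897, labor force = 117,714.
After the second change, unemployed and labor force both fall by 586 → E = 113,817, U = 3,311, labor force = 117,128.
New unemployment rate = 3,311 / 117,128 = 2.83%.
Change = 2.83% − 6.91% = −4.08 percentage points.

The unemployment rate changes by −4.08 percentage points.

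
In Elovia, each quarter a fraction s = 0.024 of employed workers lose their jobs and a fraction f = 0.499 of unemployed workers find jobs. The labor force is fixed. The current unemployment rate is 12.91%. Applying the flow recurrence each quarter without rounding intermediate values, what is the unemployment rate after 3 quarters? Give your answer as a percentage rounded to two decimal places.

Unemployment rate after three quarters ≈ 5.49%.

With a fixed labor force, u_{t+1} = u_t + s·(1−u_t) − f·u_t = u_t·(1−s−f) + s.
Here 1−s−f = 0.477 and s = 0.024.
u_1 = 0.129100 × 0.477 + 0.024 = 0.085581.
u_2 = 0.085581 × 0.477 + 0.024 = 0.064822.
u_3 = 0.064822 × 0.477 + 0.024 = 0.054920.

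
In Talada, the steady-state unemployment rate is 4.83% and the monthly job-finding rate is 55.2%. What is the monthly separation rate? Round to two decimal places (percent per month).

From u* = s/(s+f): s = u·f/(1−u).
s = 0.0483 × 55.2 / (1 − 0.0483) = 2.6662 / 0.9517 ≈ 2.80% per month.

Separation rate ≈ 2.80% per month.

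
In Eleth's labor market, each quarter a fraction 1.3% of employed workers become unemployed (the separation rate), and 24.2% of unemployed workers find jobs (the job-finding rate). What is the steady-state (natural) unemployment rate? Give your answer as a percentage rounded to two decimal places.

Steady-state unemployment rate ≈ 5.10%.

At steady state the flows balance: s·E = f·U, so U/(E+U) = s/(s+f).
u* = 1.3 / (1.3 + 24.2) = 1.3 / 25.50 = 5.10%.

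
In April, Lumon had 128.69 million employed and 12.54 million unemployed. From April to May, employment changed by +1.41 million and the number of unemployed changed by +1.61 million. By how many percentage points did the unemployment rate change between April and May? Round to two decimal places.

The unemployment rate changed by +0.93 percentage points.

April: labor force = 128.69 + 12.54 = 141.23; u = 12.54/141.23 = 8.88%.
May: labor force = 130.10 + 14.15 = 144.25; u = 14.15/144.25 = 9.81%.
Change = 9.81% − 8.88% = +0.93 pp.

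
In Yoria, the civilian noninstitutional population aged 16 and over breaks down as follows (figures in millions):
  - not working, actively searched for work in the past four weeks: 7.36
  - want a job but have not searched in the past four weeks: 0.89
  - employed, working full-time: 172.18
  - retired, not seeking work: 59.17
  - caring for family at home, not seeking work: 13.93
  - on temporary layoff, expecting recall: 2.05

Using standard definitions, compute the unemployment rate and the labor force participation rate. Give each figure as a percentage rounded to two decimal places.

Employed = 172.18 million.
Unemployed = 7.36 + 2.05 = 9.41 million (jobless and actively searching, or on temporary layoff).
Labor force = 172.18 + 9.41 = 181.59 million.
Not in labor force = 0.89 + 59.17 + 13.93 = 73.99 million (those not working and not actively searching are outside the labor force — including those who want a job but have given up searching).
Civilian working-age population = 181.59 + 73.99 = 255.58 million.
Unemployment rate = 9.41 / 181.59 = 5.18%.
Labor force participation rate = 181.59 / 255.58 = 71.05%.

Unemployment rate ≈ 5.18%; labor force participation rate ≈ 71.05%.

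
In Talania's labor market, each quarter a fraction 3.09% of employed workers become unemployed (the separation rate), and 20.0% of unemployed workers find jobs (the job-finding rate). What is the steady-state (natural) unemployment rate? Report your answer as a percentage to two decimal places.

Steady-state unemployment rate ≈ 13.38%.

At steady state the flows balance: s·E = f·U, so U/(E+U) = s/(s+f).
u* = 3.09 / (3.09 + 20.0) = 3.09 / 23.09 = 13.38%.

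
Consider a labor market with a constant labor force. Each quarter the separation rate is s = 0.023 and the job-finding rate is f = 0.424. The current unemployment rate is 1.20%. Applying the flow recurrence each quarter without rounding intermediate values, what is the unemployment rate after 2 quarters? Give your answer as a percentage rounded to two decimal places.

With a fixed labor force, u_{t+1} = u_t + s·(1−u_t) − f·u_t = u_t·(1−s−f) + s.
Here 1−s−f = 0.553 and s = 0.023.
u_1 = 0.012000 × 0.553 + 0.023 = 0.029636.
u_2 = 0.029636 × 0.553 + 0.023 = 0.039389.

Unemployment rate after two quarters ≈ 3.94%.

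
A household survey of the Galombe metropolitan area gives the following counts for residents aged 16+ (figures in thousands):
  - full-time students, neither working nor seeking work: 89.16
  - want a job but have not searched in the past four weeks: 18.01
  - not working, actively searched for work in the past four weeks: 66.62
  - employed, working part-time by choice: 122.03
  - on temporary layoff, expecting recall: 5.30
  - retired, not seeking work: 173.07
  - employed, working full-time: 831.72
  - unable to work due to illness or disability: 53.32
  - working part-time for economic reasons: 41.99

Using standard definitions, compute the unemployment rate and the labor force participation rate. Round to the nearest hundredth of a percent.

Unemployment rate ≈ 6.74%; labor force participation rate ≈ 76.20%.

Employed = 122.03 + 831.72 + 41.99 = 995.74 thousand (anyone who worked, including part-time for economic reasons, counts as employed).
Unemployed = 66.62 + 5.30 = 71.92 thousand (jobless and actively searching, or on temporary layoff).
Labor force = 995.74 + 71.92 = 1,067.66 thousand.
Not in labor force = 89.16 + 18.01 + 173.07 + 53.32 = 333.56 thousand (those not working and not actively searching are outside the labor force — including those who want a job but have given up searching).
Civilian working-age population = 1,067.66 + 333.56 = 1,401.22 thousand.
Unemployment rate = 71.92 / 1,067.66 = 6.74%.
Labor force participation rate = 1,067.66 / 1,401.22 = 76.20%.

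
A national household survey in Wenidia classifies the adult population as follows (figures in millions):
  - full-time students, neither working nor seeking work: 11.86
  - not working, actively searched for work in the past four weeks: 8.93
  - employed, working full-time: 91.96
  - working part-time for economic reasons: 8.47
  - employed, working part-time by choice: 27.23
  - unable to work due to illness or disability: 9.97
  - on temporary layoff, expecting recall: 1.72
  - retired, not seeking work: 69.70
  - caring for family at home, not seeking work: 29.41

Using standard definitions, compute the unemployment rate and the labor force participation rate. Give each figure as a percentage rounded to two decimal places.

Unemployment rate ≈ 7.70%; labor force participation rate ≈ 53.35%.

Employed = 91.96 + 8.47 + 27.23 = 127.66 million (anyone who worked, including part-time for economic reasons, counts as employed).
Unemployed = 8.93 + 1.72 = 10.65 million (jobless and actively searching, or on temporary layoff).
Labor force = 127.66 + 10.65 = 138.31 million.
Not in labor force = 11.86 + 9.97 + 69.70 + 29.41 = 120.94 million (those not working and not actively searching are outside the labor force).
Civilian working-age population = 138.31 + 120.94 = 259.25 million.
Unemployment rate = 10.65 / 138.31 = 7.70%.
Labor force participation rate = 138.31 / 259.25 = 53.35%.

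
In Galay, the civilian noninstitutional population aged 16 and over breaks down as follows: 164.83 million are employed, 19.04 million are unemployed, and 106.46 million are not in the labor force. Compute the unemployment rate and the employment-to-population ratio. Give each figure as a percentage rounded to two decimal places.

Unemployment rate ≈ 10.36%; employment-population ratio ≈ 56.77%.

Labor force = employed + unemployed = 164.83 + 19.04 = 183.87 million.
Working-age population = 183.87 + 106.46 = 290.33 million.
Unemployment rate = 19.04 / 183.87 = 10.36%.
Employment-population ratio = 164.83 / 290.33 = 56.77%.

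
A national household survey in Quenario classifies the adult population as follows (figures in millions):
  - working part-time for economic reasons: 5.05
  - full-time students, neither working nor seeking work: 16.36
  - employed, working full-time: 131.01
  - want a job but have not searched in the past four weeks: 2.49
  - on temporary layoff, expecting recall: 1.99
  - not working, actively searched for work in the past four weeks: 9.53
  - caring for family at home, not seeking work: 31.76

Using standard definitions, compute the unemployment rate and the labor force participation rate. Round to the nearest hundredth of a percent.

Unemployment rate ≈ 7.81%; labor force participation rate ≈ 74.46%.

Employed = 5.05 + 131.01 = 136.06 million (anyone who worked, including part-time for economic reasons, counts as employed).
Unemployed = 1.99 + 9.53 = 11.52 million (jobless and actively searching, or on temporary layoff).
Labor force = 136.06 + 11.52 = 147.58 million.
Not in labor force = 16.36 + 2.49 + 31.76 = 50.61 million (those not working and not actively searching are outside the labor force — including those who want a job but have given up searching).
Civilian working-age population = 147.58 + 50.61 = 198.19 million.
Unemployment rate = 11.52 / 147.58 = 7.81%.
Labor force participation rate = 147.58 / 198.19 = 74.46%.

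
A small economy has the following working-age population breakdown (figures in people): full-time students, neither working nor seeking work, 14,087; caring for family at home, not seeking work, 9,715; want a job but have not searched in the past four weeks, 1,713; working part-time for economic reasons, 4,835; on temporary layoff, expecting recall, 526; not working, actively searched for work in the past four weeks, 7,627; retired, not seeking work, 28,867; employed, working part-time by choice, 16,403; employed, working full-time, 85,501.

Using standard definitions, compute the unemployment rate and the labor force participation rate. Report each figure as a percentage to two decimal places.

Employed = 4,835 + 16,403 + 85,501 = 106,739 (anyone who worked, including part-time for economic reasons, counts as employed).
Unemployed = 526 + 7,627 = 8,153 (jobless and actively searching, or on temporary layoff).
Labor force = 106,739 + 8,153 = 114,892.
Not in labor force = 14,087 + 9,715 + 1,713 + 28,867 = 54,382 (those not working and not actively searching are outside the labor force — including those who want a job but have given up searching).
Civilian working-age population = 114,892 + 54,382 = 169,274.
Unemployment rate = 8,153 / 114,892 = 7.10%.
Labor force participation rate = 114,892 / 169,274 = 67.87%.

Unemployment rate ≈ 7.10%; labor force participation rate ≈ 67.87%.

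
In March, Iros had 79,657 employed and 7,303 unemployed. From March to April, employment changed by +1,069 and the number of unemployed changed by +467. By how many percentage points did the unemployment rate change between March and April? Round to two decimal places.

March: labor force = 79,657 + 7,303 = 86,960; u = 7,303/86,960 = 8.40%.
April: labor force = 80,726 + 7,770 = 88,496; u = 7,770/88,496 = 8.78%.
Change = 8.78% − 8.40% = +0.38 pp.

The unemployment rate changed by +0.38 percentage points.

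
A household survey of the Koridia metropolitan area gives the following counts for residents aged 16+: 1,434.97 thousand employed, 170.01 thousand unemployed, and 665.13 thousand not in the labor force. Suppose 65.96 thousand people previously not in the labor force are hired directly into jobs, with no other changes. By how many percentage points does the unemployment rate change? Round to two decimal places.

The unemployment rate changes by −0.42 percentage points.

Initially, labor force = 1,434.97 + 170.01 = 1,604.98 thousand, so u = 170.01/1,604.98 = 10.59%.
After the change, employed and labor force both rise by 65.96; unemployed unchanged → E = 1,500.93, U = 170.01, labor force = 1,670.94 thousand.
New unemployment rate = 170.01 / 1,670.94 = 10.17%.
Change = 10.17% − 10.59% = −0.42 percentage points.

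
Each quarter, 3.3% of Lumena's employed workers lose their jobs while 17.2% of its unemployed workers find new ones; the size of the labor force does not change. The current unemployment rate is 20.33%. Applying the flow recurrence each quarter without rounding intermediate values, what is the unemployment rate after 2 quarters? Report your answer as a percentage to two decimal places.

Unemployment rate after two quarters ≈ 18.77%.

With a fixed labor force, u_{t+1} = u_t + s·(1−u_t) − f·u_t = u_t·(1−s−f) + s.
Here 1−s−f = 0.795 and s = 0.033.
u_1 = 0.203300 × 0.795 + 0.033 = 0.194624.
u_2 = 0.194624 × 0.795 + 0.033 = 0.187726.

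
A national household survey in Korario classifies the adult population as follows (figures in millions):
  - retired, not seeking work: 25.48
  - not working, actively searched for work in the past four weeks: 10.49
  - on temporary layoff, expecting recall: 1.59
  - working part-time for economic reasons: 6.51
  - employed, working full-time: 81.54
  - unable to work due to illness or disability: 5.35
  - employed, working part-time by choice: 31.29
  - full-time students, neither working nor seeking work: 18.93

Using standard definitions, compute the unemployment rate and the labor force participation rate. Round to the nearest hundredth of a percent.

Unemployment rate ≈ 9.19%; labor force participation rate ≈ 72.54%.

Employed = 6.51 + 81.54 + 31.29 = 119.34 million (anyone who worked, including part-time for economic reasons, counts as employed).
Unemployed = 10.49 + 1.59 = 12.08 million (jobless and actively searching, or on temporary layoff).
Labor force = 119.34 + 12.08 = 131.42 million.
Not in labor force = 25.48 + 5.35 + 18.93 = 49.76 million (those not working and not actively searching are outside the labor force).
Civilian working-age population = 131.42 + 49.76 = 181.18 million.
Unemployment rate = 12.08 / 131.42 = 9.19%.
Labor force participation rate = 131.42 / 181.18 = 72.54%.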